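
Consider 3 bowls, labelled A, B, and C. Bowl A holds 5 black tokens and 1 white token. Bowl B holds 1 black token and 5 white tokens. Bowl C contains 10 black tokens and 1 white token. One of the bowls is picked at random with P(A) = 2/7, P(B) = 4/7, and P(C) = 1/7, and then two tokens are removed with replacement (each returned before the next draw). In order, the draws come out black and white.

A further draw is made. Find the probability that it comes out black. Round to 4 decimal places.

0.4358

Compute the likelihood of the observed sequence for each case: P(data | bowl A) = (5/6)(1/6) = 5/36; P(data | bowl B) = (1/6)(5/6) = 5/36; P(data | bowl C) = (10/11)(1/11) = 10/121.
Weighting by the prior gives 2/7 · 5/36 = 5/126, 4/7 · 5/36 = 5/63, 1/7 · 10/121 = 10/847; summing to 95/726.
The posterior is then P(bowl A | data) = 0.30326, P(bowl B | data) = 0.60652, P(bowl C | data) = 0.090226.
Averaging over the posterior, P(black next | data) = (5/6)(0.30326) + (1/6)(0.60652) + (10/11)(0.090226) = 0.43582.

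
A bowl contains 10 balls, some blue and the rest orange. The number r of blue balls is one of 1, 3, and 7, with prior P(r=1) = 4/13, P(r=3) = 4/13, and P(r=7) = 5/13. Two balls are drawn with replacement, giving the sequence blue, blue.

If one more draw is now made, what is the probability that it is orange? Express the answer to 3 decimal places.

Compute the likelihood of the observed sequence for each case: P(data | r = 1) = (1/10)(1/10) = 1/100; P(data | r = 3) = (3/10)(3/10) = 9/100; P(data | r = 7) = (7/10)(7/10) = 49/100.
The prior-weighted likelihoods are 4/13 · 1/100 = 1/325, 4/13 · 9/100 = 9/325, 5/13 · 49/100 = 49/260; with total 57/260.
Dividing through by the total gives posterior P(r = 1 | data) = 4/285, P(r = 3 | data) = 12/95, P(r = 7 | data) = 49/57.
So P(orange next | data) = Σ P(orange next | H) P(H | data) = (9/10)(4/285) + (7/10)(12/95) + (3/10)(49/57) = 341/950.

0.359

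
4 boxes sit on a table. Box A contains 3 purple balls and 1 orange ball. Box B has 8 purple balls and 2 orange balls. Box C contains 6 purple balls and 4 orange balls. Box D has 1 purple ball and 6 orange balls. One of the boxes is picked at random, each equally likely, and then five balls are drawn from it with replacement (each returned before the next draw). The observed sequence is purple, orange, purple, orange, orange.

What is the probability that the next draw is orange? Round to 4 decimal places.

0.4709

Compute the likelihood of the observed sequence for each case: P(data | box A) = (3/4)(1/4)(3/4)(1/4)(1/4) = 0.0087891; P(data | box B) = (8/10)(2/10)(8/10)(2/10)(2/10) = 0.00512; P(data | box C) = (6/10)(4/10)(6/10)(4/10)(4/10) = 0.02304; P(data | box D) = (1/7)(6/7)(1/7)(6/7)(6/7) = 0.012852.
Weighting by the prior gives 1/4 · 0.0087891 = 0.0021973, 1/4 · 0.00512 = 0.00128, 1/4 · 0.02304 = 0.00576, 1/4 · 0.012852 = 0.0032129; summing to 0.01245.
The posterior is then P(box A | data) = 0.17648, P(box B | data) = 0.10281, P(box C | data) = 0.46264, P(box D | data) = 0.25806.
The predictive probability is P(orange next | data) = (1/4)(0.17648) + (1/5)(0.10281) + (2/5)(0.46264) + (6/7)(0.25806) = 0.47094.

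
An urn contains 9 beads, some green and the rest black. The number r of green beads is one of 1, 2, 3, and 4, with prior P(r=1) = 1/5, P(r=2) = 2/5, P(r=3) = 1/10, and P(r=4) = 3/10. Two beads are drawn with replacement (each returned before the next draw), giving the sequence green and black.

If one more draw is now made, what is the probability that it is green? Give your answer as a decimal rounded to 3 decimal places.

0.313

The likelihood of the observed sequence under each hypothesis: P(data | r = 1) = (1/9)(8/9) = 8/81; P(data | r = 2) = (2/9)(7/9) = 14/81; P(data | r = 3) = (3/9)(6/9) = 2/9; P(data | r = 4) = (4/9)(5/9) = 20/81.
The prior-weighted likelihoods are 1/5 · 8/81 = 8/405, 2/5 · 14/81 = 28/405, 1/10 · 2/9 = 1/45, 3/10 · 20/81 = 2/27; with total 5/27.
The posterior is then P(r = 1 | data) = 8/75, P(r = 2 | data) = 28/75, P(r = 3 | data) = 3/25, P(r = 4 | data) = 2/5.
Averaging over the posterior, P(green next | data) = (1/9)(8/75) + (2/9)(28/75) + (1/3)(3/25) + (4/9)(2/5) = 211/675.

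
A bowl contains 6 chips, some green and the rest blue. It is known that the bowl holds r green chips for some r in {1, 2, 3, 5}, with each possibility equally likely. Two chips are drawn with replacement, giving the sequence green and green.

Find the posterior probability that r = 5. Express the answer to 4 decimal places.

0.6410

Under each hypothesis, the probability of the observed sequence is: P(data | r = 1) = (1/6)(1/6) = 1/36; P(data | r = 2) = (2/6)(2/6) = 1/9; P(data | r = 3) = (3/6)(3/6) = 1/4; P(data | r = 5) = (5/6)(5/6) = 25/36.
The prior-weighted likelihoods are 1/4 · 1/36 = 1/144, 1/4 · 1/9 = 1/36, 1/4 · 1/4 = 1/16, 1/4 · 25/36 = 25/144; these sum to 13/48.
By Bayes' rule, P(r = 5 | data) = (25/144) / (13/48) = 25/39.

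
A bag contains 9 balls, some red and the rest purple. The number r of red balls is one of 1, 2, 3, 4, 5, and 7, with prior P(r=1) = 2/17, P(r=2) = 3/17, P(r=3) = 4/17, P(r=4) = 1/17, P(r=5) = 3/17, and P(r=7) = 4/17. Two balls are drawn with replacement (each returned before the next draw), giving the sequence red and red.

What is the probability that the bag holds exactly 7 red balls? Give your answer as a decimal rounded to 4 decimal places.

The likelihood of the observed sequence under each hypothesis: P(data | r = 1) = (1/9)(1/9) = 0.012346; P(data | r = 2) = (2/9)(2/9) = 0.049383; P(data | r = 3) = (3/9)(3/9) = 0.11111; P(data | r = 4) = (4/9)(4/9) = 0.19753; P(data | r = 5) = (5/9)(5/9) = 0.30864; P(data | r = 7) = (7/9)(7/9) = 0.60494.
Weighting by the prior gives 2/17 · 0.012346 = 0.0014524, 3/17 · 0.049383 = 0.0087146, 4/17 · 0.11111 = 0.026144, 1/17 · 0.19753 = 0.011619, 3/17 · 0.30864 = 0.054466, 4/17 · 0.60494 = 0.14234; with total 0.24473.
So P(r = 7 | data) = (0.14234) / (0.24473) = 0.5816.

0.5816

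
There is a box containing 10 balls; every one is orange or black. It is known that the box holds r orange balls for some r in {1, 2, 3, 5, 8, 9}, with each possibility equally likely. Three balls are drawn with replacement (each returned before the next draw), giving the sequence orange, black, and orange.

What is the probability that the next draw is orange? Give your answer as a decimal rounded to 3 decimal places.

The likelihood of the observed sequence under each hypothesis: P(data | r = 1) = (1/10)(9/10)(1/10) = 0.009; P(data | r = 2) = (2/10)(8/10)(2/10) = 0.032; P(data | r = 3) = (3/10)(7/10)(3/10) = 0.063; P(data | r = 5) = (5/10)(5/10)(5/10) = 0.125; P(data | r = 8) = (8/10)(2/10)(8/10) = 0.128; P(data | r = 9) = (9/10)(1/10)(9/10) = 0.081.
Multiplying each by its prior: 1/6 · 0.009 = 0.0015, 1/6 · 0.032 = 0.0053333, 1/6 · 0.063 = 0.0105, 1/6 · 0.125 = 0.020833, 1/6 · 0.128 = 0.021333, 1/6 · 0.081 = 0.0135; with total 0.073.
Dividing through by the total gives posterior P(r = 1 | data) = 0.020548, P(r = 2 | data) = 0.073059, P(r = 3 | data) = 0.14384, P(r = 5 | data) = 0.28539, P(r = 8 | data) = 0.29224, P(r = 9 | data) = 0.18493.
The predictive probability is P(orange next | data) = (1/10)(0.020548) + (1/5)(0.073059) + (3/10)(0.14384) + (1/2)(0.28539) + (4/5)(0.29224) + (9/10)(0.18493) = 0.60274.

0.603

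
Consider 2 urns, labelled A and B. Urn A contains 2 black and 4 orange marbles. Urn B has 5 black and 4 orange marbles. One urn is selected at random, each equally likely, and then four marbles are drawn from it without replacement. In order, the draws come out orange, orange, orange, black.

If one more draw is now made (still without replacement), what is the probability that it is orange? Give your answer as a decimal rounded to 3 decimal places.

0.431

For each hypothesis, P(data | H) works out to: P(data | urn A) = (4/6)(3/5)(2/4)(2/3) = 0.13333; P(data | urn B) = (4/9)(3/8)(2/7)(5/6) = 0.039683.
Weighting by the prior gives 1/2 · 0.13333 = 0.066667, 1/2 · 0.039683 = 0.019841; with total 0.086508.
Normalising, the posterior is P(urn A | data) = 0.77064, P(urn B | data) = 0.22936.
So P(orange next | data) = Σ P(orange next | H) P(H | data) = (1/2)(0.77064) + (1/5)(0.22936) = 0.43119.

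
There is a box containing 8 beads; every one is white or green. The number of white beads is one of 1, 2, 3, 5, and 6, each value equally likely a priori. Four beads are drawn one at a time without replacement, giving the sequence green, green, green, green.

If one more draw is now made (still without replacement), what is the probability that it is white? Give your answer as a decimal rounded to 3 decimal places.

The likelihood of the observed sequence under each hypothesis: P(data | r = 1) = (7/8)(6/7)(5/6)(4/5) = 1/2; P(data | r = 2) = (6/8)(5/7)(4/6)(3/5) = 3/14; P(data | r = 3) = (5/8)(4/7)(3/6)(2/5) = 1/14; P(data | r = 5) = (3/8)(2/7)(1/6)(0/5) = 0; P(data | r = 6) = (2/8)(1/7)(0/6) = 0.
Multiplying each by its prior: 1/5 · 1/2 = 1/10, 1/5 · 3/14 = 3/70, 1/5 · 1/14 = 1/70, 1/5 · 0 = 0, 1/5 · 0 = 0; with total 11/70.
Normalising, the posterior is P(r = 1 | data) = 7/11, P(r = 2 | data) = 3/11, P(r = 3 | data) = 1/11, P(r = 5 | data) = 0, P(r = 6 | data) = 0.
The predictive probability is P(white next | data) = (1/4)(7/11) + (1/2)(3/11) + (3/4)(1/11) = 4/11.

0.364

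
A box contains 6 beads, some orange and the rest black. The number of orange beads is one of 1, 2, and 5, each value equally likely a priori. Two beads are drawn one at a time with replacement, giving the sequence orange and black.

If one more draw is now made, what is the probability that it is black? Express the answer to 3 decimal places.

0.574

Under each hypothesis, the probability of the observed sequence is: P(data | r = 1) = (1/6)(5/6) = 5/36; P(data | r = 2) = (2/6)(4/6) = 2/9; P(data | r = 5) = (5/6)(1/6) = 5/36.
Multiplying each by its prior: 1/3 · 5/36 = 5/108, 1/3 · 2/9 = 2/27, 1/3 · 5/36 = 5/108; with total 1/6.
Normalising, the posterior is P(r = 1 | data) = 5/18, P(r = 2 | data) = 4/9, P(r = 5 | data) = 5/18.
Averaging over the posterior, P(black next | data) = (5/6)(5/18) + (2/3)(4/9) + (1/6)(5/18) = 31/54.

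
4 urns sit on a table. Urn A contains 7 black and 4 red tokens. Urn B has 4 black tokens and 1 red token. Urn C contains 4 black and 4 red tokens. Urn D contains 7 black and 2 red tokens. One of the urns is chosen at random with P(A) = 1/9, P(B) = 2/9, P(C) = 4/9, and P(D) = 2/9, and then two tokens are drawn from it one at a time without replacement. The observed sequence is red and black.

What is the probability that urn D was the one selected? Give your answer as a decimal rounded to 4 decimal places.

For each hypothesis, P(data | H) works out to: P(data | urn A) = (4/11)(7/10) = 0.25455; P(data | urn B) = (1/5)(4/4) = 0.2; P(data | urn C) = (4/8)(4/7) = 0.28571; P(data | urn D) = (2/9)(7/8) = 0.19444.
Weighting by the prior gives 1/9 · 0.25455 = 0.028283, 2/9 · 0.2 = 0.044444, 4/9 · 0.28571 = 0.12698, 2/9 · 0.19444 = 0.04321; these sum to 0.24292.
By Bayes' rule, P(urn D | data) = (0.04321) / (0.24292) = 0.17788.

0.1779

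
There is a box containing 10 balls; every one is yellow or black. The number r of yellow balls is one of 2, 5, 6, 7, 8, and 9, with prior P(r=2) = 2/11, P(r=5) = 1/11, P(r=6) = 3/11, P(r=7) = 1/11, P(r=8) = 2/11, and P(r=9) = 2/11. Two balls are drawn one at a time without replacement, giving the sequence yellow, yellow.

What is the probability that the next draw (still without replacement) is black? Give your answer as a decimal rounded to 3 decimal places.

Under each hypothesis, the probability of the observed sequence is: P(data | r = 2) = (2/10)(1/9) = 1/45; P(data | r = 5) = (5/10)(4/9) = 2/9; P(data | r = 6) = (6/10)(5/9) = 1/3; P(data | r = 7) = (7/10)(6/9) = 7/15; P(data | r = 8) = (8/10)(7/9) = 28/45; P(data | r = 9) = (9/10)(8/9) = 4/5.
Weighting by the prior gives 2/11 · 1/45 = 2/495, 1/11 · 2/9 = 2/99, 3/11 · 1/3 = 1/11, 1/11 · 7/15 = 7/165, 2/11 · 28/45 = 56/495, 2/11 · 4/5 = 8/55; these sum to 206/495.
Dividing through by the total gives posterior P(r = 2 | data) = 0.0097087, P(r = 5 | data) = 0.048544, P(r = 6 | data) = 0.21845, P(r = 7 | data) = 0.10194, P(r = 8 | data) = 0.27184, P(r = 9 | data) = 0.34951.
So P(black next | data) = Σ P(black next | H) P(H | data) = (1)(0.0097087) + (5/8)(0.048544) + (1/2)(0.21845) + (3/8)(0.10194) + (1/4)(0.27184) + (1/8)(0.34951) = 0.29915.

0.299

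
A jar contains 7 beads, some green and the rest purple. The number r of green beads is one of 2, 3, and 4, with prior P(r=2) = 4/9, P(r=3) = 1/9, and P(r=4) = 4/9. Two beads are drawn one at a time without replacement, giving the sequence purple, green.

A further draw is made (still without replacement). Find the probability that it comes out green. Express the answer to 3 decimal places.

Compute the likelihood of the observed sequence for each case: P(data | r = 2) = (5/7)(2/6) = 5/21; P(data | r = 3) = (4/7)(3/6) = 2/7; P(data | r = 4) = (3/7)(4/6) = 2/7.
Multiplying each by its prior: 4/9 · 5/21 = 20/189, 1/9 · 2/7 = 2/63, 4/9 · 2/7 = 8/63; with total 50/189.
Dividing through by the total gives posterior P(r = 2 | data) = 2/5, P(r = 3 | data) = 3/25, P(r = 4 | data) = 12/25.
Averaging over the posterior, P(green next | data) = (1/5)(2/5) + (2/5)(3/25) + (3/5)(12/25) = 52/125.

0.416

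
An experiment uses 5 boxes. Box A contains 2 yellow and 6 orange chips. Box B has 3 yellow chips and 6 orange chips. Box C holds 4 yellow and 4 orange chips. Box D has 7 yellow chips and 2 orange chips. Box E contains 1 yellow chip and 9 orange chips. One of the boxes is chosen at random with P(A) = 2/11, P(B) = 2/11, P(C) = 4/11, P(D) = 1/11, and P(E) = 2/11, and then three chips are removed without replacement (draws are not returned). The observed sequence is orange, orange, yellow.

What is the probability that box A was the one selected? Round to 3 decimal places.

0.236

For each hypothesis, P(data | H) works out to: P(data | box A) = (6/8)(5/7)(2/6) = 0.17857; P(data | box B) = (6/9)(5/8)(3/7) = 0.17857; P(data | box C) = (4/8)(3/7)(4/6) = 0.14286; P(data | box D) = (2/9)(1/8)(7/7) = 0.027778; P(data | box E) = (9/10)(8/9)(1/8) = 0.1.
Multiplying each by its prior: 2/11 · 0.17857 = 0.032468, 2/11 · 0.17857 = 0.032468, 4/11 · 0.14286 = 0.051948, 1/11 · 0.027778 = 0.0025253, 2/11 · 0.1 = 0.018182; summing to 0.13759.
Therefore the posterior P(box A | data) = (0.032468) / (0.13759) = 0.23597.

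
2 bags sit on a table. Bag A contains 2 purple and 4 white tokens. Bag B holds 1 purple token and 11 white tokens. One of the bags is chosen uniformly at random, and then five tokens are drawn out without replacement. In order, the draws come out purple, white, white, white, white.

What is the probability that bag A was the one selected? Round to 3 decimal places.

0.444

Under each hypothesis, the probability of the observed sequence is: P(data | bag A) = (2/6)(4/5)(3/4)(2/3)(1/2) = 1/15; P(data | bag B) = (1/12)(11/11)(10/10)(9/9)(8/8) = 1/12.
Multiplying each by its prior: 1/2 · 1/15 = 1/30, 1/2 · 1/12 = 1/24; summing to 3/40.
Therefore the posterior P(bag A | data) = (1/30) / (3/40) = 4/9.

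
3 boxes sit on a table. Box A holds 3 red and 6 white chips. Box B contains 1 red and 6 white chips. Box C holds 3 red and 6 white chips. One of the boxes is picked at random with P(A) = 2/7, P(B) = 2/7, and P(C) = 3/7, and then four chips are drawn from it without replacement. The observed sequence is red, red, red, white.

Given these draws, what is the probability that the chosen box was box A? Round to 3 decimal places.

0.400

For each hypothesis, P(data | H) works out to: P(data | box A) = (3/9)(2/8)(1/7)(6/6) = 1/84; P(data | box B) = (1/7)(0/6) = 0; P(data | box C) = (3/9)(2/8)(1/7)(6/6) = 1/84.
Multiplying each by its prior: 2/7 · 1/84 = 1/294, 2/7 · 0 = 0, 3/7 · 1/84 = 1/196; with total 5/588.
So P(box A | data) = (1/294) / (5/588) = 2/5.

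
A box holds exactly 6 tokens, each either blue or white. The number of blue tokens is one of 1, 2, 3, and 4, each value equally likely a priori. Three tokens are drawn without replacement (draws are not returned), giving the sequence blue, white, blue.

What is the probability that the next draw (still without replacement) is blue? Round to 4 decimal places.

0.4400

Under each hypothesis, the probability of the observed sequence is: P(data | r = 1) = (1/6)(5/5)(0/4) = 0; P(data | r = 2) = (2/6)(4/5)(1/4) = 1/15; P(data | r = 3) = (3/6)(3/5)(2/4) = 3/20; P(data | r = 4) = (4/6)(2/5)(3/4) = 1/5.
Weighting by the prior gives 1/4 · 0 = 0, 1/4 · 1/15 = 1/60, 1/4 · 3/20 = 3/80, 1/4 · 1/5 = 1/20; with total 5/48.
Normalising, the posterior is P(r = 1 | data) = 0, P(r = 2 | data) = 4/25, P(r = 3 | data) = 9/25, P(r = 4 | data) = 12/25.
Averaging over the posterior, P(blue next | data) = (0)(4/25) + (1/3)(9/25) + (2/3)(12/25) = 11/25.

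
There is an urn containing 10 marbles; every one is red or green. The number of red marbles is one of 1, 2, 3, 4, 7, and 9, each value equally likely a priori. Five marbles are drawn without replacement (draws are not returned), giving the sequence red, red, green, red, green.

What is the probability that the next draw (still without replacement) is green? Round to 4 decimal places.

The likelihood of the observed sequence under each hypothesis: P(data | r = 1) = (1/10)(0/9) = 0; P(data | r = 2) = (2/10)(1/9)(8/8)(0/7) = 0; P(data | r = 3) = (3/10)(2/9)(7/8)(1/7)(6/6) = 0.0083333; P(data | r = 4) = (4/10)(3/9)(6/8)(2/7)(5/6) = 0.02381; P(data | r = 7) = (7/10)(6/9)(3/8)(5/7)(2/6) = 0.041667; P(data | r = 9) = (9/10)(8/9)(1/8)(7/7)(0/6) = 0.
Multiplying each by its prior: 1/6 · 0 = 0, 1/6 · 0 = 0, 1/6 · 0.0083333 = 0.0013889, 1/6 · 0.02381 = 0.0039683, 1/6 · 0.041667 = 0.0069444, 1/6 · 0 = 0; summing to 0.012302.
Dividing through by the total gives posterior P(r = 1 | data) = 0, P(r = 2 | data) = 0, P(r = 3 | data) = 0.1129, P(r = 4 | data) = 0.32258, P(r = 7 | data) = 0.56452, P(r = 9 | data) = 0.
The predictive probability is P(green next | data) = (1)(0.1129) + (4/5)(0.32258) + (1/5)(0.56452) = 0.48387.

0.4839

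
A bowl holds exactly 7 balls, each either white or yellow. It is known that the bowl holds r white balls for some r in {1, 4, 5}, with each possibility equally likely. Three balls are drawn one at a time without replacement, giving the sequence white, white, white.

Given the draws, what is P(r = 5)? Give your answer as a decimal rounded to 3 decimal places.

0.714

The likelihood of the observed sequence under each hypothesis: P(data | r = 1) = (1/7)(0/6) = 0; P(data | r = 4) = (4/7)(3/6)(2/5) = 4/35; P(data | r = 5) = (5/7)(4/6)(3/5) = 2/7.
Multiplying each by its prior: 1/3 · 0 = 0, 1/3 · 4/35 = 4/105, 1/3 · 2/7 = 2/21; these sum to 2/15.
By Bayes' rule, P(r = 5 | data) = (2/21) / (2/15) = 5/7.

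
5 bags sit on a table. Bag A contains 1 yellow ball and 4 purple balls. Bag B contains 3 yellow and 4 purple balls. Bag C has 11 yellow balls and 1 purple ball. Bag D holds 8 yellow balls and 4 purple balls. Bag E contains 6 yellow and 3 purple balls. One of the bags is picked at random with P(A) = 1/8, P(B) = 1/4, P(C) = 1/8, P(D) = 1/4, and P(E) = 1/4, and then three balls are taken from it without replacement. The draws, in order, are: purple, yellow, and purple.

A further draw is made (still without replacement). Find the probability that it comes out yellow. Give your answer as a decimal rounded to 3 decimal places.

0.486

The likelihood of the observed sequence under each hypothesis: P(data | bag A) = (4/5)(1/4)(3/3) = 1/5; P(data | bag B) = (4/7)(3/6)(3/5) = 6/35; P(data | bag C) = (1/12)(11/11)(0/10) = 0; P(data | bag D) = (4/12)(8/11)(3/10) = 4/55; P(data | bag E) = (3/9)(6/8)(2/7) = 1/14.
Multiplying each by its prior: 1/8 · 1/5 = 1/40, 1/4 · 6/35 = 3/70, 1/8 · 0 = 0, 1/4 · 4/55 = 1/55, 1/4 · 1/14 = 1/56; these sum to 8/77.
The posterior is then P(bag A | data) = 0.24063, P(bag B | data) = 0.4125, P(bag C | data) = 0, P(bag D | data) = 0.175, P(bag E | data) = 0.17188.
The predictive probability is P(yellow next | data) = (0)(0.24063) + (1/2)(0.4125) + (7/9)(0.175) + (5/6)(0.17188) = 0.48559.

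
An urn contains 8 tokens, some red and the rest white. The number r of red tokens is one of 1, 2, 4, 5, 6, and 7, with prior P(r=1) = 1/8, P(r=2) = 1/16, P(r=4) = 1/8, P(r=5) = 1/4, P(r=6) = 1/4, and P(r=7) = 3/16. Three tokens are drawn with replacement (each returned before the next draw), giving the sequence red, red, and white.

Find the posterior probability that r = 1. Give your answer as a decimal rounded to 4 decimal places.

Under each hypothesis, the probability of the observed sequence is: P(data | r = 1) = (1/8)(1/8)(7/8) = 0.013672; P(data | r = 2) = (2/8)(2/8)(6/8) = 0.046875; P(data | r = 4) = (4/8)(4/8)(4/8) = 0.125; P(data | r = 5) = (5/8)(5/8)(3/8) = 0.14648; P(data | r = 6) = (6/8)(6/8)(2/8) = 0.14062; P(data | r = 7) = (7/8)(7/8)(1/8) = 0.095703.
Multiplying each by its prior: 1/8 · 0.013672 = 0.001709, 1/16 · 0.046875 = 0.0029297, 1/8 · 0.125 = 0.015625, 1/4 · 0.14648 = 0.036621, 1/4 · 0.14062 = 0.035156, 3/16 · 0.095703 = 0.017944; summing to 0.10999.
Therefore the posterior P(r = 1 | data) = (0.001709) / (0.10999) = 0.015538.

0.0155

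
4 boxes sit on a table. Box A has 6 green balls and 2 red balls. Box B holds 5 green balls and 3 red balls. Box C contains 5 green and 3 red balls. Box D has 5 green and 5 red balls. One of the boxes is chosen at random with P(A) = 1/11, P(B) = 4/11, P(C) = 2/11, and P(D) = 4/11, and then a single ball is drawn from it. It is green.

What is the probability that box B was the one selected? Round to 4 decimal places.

0.3846

Compute the likelihood of this draw for each case: P(data | box A) = (6/8) = 3/4; P(data | box B) = (5/8) = 5/8; P(data | box C) = (5/8) = 5/8; P(data | box D) = (5/10) = 1/2.
Multiplying each by its prior: 1/11 · 3/4 = 3/44, 4/11 · 5/8 = 5/22, 2/11 · 5/8 = 5/44, 4/11 · 1/2 = 2/11; with total 13/22.
So P(box B | data) = (5/22) / (13/22) = 5/13.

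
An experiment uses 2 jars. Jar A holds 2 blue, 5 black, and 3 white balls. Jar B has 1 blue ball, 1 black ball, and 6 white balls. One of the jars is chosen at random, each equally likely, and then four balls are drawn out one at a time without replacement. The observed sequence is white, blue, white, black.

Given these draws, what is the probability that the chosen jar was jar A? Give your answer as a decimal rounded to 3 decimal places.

0.400

For each hypothesis, P(data | H) works out to: P(data | jar A) = (3/10)(2/9)(2/8)(5/7) = 1/84; P(data | jar B) = (6/8)(1/7)(5/6)(1/5) = 1/56.
Multiplying each by its prior: 1/2 · 1/84 = 1/168, 1/2 · 1/56 = 1/112; with total 5/336.
So P(jar A | data) = (1/168) / (5/336) = 2/5.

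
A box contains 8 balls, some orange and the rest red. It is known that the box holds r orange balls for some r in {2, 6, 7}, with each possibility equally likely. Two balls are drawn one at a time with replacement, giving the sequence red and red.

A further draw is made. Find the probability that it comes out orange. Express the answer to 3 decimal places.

The likelihood of the observed sequence under each hypothesis: P(data | r = 2) = (6/8)(6/8) = 9/16; P(data | r = 6) = (2/8)(2/8) = 1/16; P(data | r = 7) = (1/8)(1/8) = 1/64.
Multiplying each by its prior: 1/3 · 9/16 = 3/16, 1/3 · 1/16 = 1/48, 1/3 · 1/64 = 1/192; these sum to 41/192.
The posterior is then P(r = 2 | data) = 36/41, P(r = 6 | data) = 4/41, P(r = 7 | data) = 1/41.
So P(orange next | data) = Σ P(orange next | H) P(H | data) = (1/4)(36/41) + (3/4)(4/41) + (7/8)(1/41) = 103/328.

0.314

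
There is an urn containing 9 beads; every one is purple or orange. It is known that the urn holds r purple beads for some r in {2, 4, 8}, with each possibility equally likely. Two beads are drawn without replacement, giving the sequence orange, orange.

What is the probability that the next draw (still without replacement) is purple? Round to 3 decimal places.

For each hypothesis, P(data | H) works out to: P(data | r = 2) = (7/9)(6/8) = 7/12; P(data | r = 4) = (5/9)(4/8) = 5/18; P(data | r = 8) = (1/9)(0/8) = 0.
The prior-weighted likelihoods are 1/3 · 7/12 = 7/36, 1/3 · 5/18 = 5/54, 1/3 · 0 = 0; summing to 31/108.
Normalising, the posterior is P(r = 2 | data) = 21/31, P(r = 4 | data) = 10/31, P(r = 8 | data) = 0.
Averaging over the posterior, P(purple next | data) = (2/7)(21/31) + (4/7)(10/31) = 82/217.

0.378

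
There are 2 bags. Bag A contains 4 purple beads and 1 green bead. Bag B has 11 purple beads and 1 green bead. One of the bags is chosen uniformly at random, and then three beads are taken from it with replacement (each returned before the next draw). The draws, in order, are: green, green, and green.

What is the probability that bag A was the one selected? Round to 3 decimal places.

Under each hypothesis, the probability of the observed sequence is: P(data | bag A) = (1/5)(1/5)(1/5) = 0.008; P(data | bag B) = (1/12)(1/12)(1/12) = 0.0005787.
Weighting by the prior gives 1/2 · 0.008 = 0.004, 1/2 · 0.0005787 = 0.00028935; with total 0.0042894.
Hence P(bag A | data) = (0.004) / (0.0042894) = 0.93254.

0.933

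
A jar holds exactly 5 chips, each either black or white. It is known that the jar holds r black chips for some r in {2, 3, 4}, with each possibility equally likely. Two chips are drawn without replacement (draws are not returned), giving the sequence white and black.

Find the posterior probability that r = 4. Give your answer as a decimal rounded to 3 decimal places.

Compute the likelihood of the observed sequence for each case: P(data | r = 2) = (3/5)(2/4) = 3/10; P(data | r = 3) = (2/5)(3/4) = 3/10; P(data | r = 4) = (1/5)(4/4) = 1/5.
Weighting by the prior gives 1/3 · 3/10 = 1/10, 1/3 · 3/10 = 1/10, 1/3 · 1/5 = 1/15; with total 4/15.
So P(r = 4 | data) = (1/15) / (4/15) = 1/4.

0.250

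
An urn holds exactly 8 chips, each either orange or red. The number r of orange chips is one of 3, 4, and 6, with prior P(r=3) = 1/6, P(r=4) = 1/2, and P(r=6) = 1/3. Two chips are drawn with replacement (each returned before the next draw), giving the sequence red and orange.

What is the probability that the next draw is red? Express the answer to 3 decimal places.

The likelihood of the observed sequence under each hypothesis: P(data | r = 3) = (5/8)(3/8) = 15/64; P(data | r = 4) = (4/8)(4/8) = 1/4; P(data | r = 6) = (2/8)(6/8) = 3/16.
Multiplying each by its prior: 1/6 · 15/64 = 5/128, 1/2 · 1/4 = 1/8, 1/3 · 3/16 = 1/16; with total 29/128.
Normalising, the posterior is P(r = 3 | data) = 5/29, P(r = 4 | data) = 16/29, P(r = 6 | data) = 8/29.
So P(red next | data) = Σ P(red next | H) P(H | data) = (5/8)(5/29) + (1/2)(16/29) + (1/4)(8/29) = 105/232.

0.453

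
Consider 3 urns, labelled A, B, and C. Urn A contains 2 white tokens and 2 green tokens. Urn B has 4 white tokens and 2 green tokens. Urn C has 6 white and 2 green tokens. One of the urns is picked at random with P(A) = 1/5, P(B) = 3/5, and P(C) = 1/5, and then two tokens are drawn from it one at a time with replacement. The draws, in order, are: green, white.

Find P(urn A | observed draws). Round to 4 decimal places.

0.2264

Under each hypothesis, the probability of the observed sequence is: P(data | urn A) = (2/4)(2/4) = 1/4; P(data | urn B) = (2/6)(4/6) = 2/9; P(data | urn C) = (2/8)(6/8) = 3/16.
Multiplying each by its prior: 1/5 · 1/4 = 1/20, 3/5 · 2/9 = 2/15, 1/5 · 3/16 = 3/80; with total 53/240.
Hence P(urn A | data) = (1/20) / (53/240) = 12/53.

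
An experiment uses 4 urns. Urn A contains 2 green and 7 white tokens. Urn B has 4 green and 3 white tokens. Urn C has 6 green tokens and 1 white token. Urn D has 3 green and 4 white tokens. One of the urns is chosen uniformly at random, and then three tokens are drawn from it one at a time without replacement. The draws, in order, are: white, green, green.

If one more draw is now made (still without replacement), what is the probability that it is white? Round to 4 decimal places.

0.4365

For each hypothesis, P(data | H) works out to: P(data | urn A) = (7/9)(2/8)(1/7) = 0.027778; P(data | urn B) = (3/7)(4/6)(3/5) = 0.17143; P(data | urn C) = (1/7)(6/6)(5/5) = 0.14286; P(data | urn D) = (4/7)(3/6)(2/5) = 0.11429.
Weighting by the prior gives 1/4 · 0.027778 = 0.0069444, 1/4 · 0.17143 = 0.042857, 1/4 · 0.14286 = 0.035714, 1/4 · 0.11429 = 0.028571; these sum to 0.11409.
Normalising, the posterior is P(urn A | data) = 0.06087, P(urn B | data) = 0.37565, P(urn C | data) = 0.31304, P(urn D | data) = 0.25043.
So P(white next | data) = Σ P(white next | H) P(H | data) = (1)(0.06087) + (1/2)(0.37565) + (0)(0.31304) + (3/4)(0.25043) = 0.43652.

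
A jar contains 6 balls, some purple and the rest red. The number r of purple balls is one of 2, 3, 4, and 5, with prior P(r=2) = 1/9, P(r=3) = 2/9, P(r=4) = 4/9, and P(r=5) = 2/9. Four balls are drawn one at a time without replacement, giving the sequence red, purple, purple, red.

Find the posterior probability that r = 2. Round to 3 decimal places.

0.125

Compute the likelihood of the observed sequence for each case: P(data | r = 2) = (4/6)(2/5)(1/4)(3/3) = 1/15; P(data | r = 3) = (3/6)(3/5)(2/4)(2/3) = 1/10; P(data | r = 4) = (2/6)(4/5)(3/4)(1/3) = 1/15; P(data | r = 5) = (1/6)(5/5)(4/4)(0/3) = 0.
The prior-weighted likelihoods are 1/9 · 1/15 = 1/135, 2/9 · 1/10 = 1/45, 4/9 · 1/15 = 4/135, 2/9 · 0 = 0; these sum to 8/135.
So P(r = 2 | data) = (1/135) / (8/135) = 1/8.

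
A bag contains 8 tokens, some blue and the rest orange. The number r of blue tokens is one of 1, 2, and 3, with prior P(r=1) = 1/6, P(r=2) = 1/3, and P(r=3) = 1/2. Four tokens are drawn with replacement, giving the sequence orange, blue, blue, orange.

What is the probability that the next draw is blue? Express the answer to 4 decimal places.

Compute the likelihood of the observed sequence for each case: P(data | r = 1) = (7/8)(1/8)(1/8)(7/8) = 0.011963; P(data | r = 2) = (6/8)(2/8)(2/8)(6/8) = 0.035156; P(data | r = 3) = (5/8)(3/8)(3/8)(5/8) = 0.054932.
Multiplying each by its prior: 1/6 · 0.011963 = 0.0019938, 1/3 · 0.035156 = 0.011719, 1/2 · 0.054932 = 0.027466; with total 0.041178.
Dividing through by the total gives posterior P(r = 1 | data) = 0.048419, P(r = 2 | data) = 0.28458, P(r = 3 | data) = 0.667.
So P(blue next | data) = Σ P(blue next | H) P(H | data) = (1/8)(0.048419) + (1/4)(0.28458) + (3/8)(0.667) = 0.32732.

0.3273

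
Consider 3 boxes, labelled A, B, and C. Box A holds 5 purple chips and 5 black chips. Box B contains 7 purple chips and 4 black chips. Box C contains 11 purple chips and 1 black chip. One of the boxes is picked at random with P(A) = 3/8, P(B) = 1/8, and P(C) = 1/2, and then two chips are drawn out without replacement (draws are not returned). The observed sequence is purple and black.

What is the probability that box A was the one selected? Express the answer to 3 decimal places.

0.586

Under each hypothesis, the probability of the observed sequence is: P(data | box A) = (5/10)(5/9) = 0.27778; P(data | box B) = (7/11)(4/10) = 0.25455; P(data | box C) = (11/12)(1/11) = 0.083333.
The prior-weighted likelihoods are 3/8 · 0.27778 = 0.10417, 1/8 · 0.25455 = 0.031818, 1/2 · 0.083333 = 0.041667; with total 0.17765.
Therefore the posterior P(box A | data) = (0.10417) / (0.17765) = 0.58635.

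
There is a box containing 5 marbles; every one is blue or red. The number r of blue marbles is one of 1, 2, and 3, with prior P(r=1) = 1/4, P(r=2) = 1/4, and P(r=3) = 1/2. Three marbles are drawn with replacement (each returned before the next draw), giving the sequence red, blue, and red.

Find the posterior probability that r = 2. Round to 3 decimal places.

0.310

Compute the likelihood of the observed sequence for each case: P(data | r = 1) = (4/5)(1/5)(4/5) = 16/125; P(data | r = 2) = (3/5)(2/5)(3/5) = 18/125; P(data | r = 3) = (2/5)(3/5)(2/5) = 12/125.
Multiplying each by its prior: 1/4 · 16/125 = 4/125, 1/4 · 18/125 = 9/250, 1/2 · 12/125 = 6/125; summing to 29/250.
Hence P(r = 2 | data) = (9/250) / (29/250) = 9/29.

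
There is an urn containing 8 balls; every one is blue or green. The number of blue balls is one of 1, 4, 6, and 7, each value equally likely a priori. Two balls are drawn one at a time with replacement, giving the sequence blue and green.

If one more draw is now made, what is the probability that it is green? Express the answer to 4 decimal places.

The likelihood of the observed sequence under each hypothesis: P(data | r = 1) = (1/8)(7/8) = 7/64; P(data | r = 4) = (4/8)(4/8) = 1/4; P(data | r = 6) = (6/8)(2/8) = 3/16; P(data | r = 7) = (7/8)(1/8) = 7/64.
Weighting by the prior gives 1/4 · 7/64 = 7/256, 1/4 · 1/4 = 1/16, 1/4 · 3/16 = 3/64, 1/4 · 7/64 = 7/256; these sum to 21/128.
Normalising, the posterior is P(r = 1 | data) = 1/6, P(r = 4 | data) = 8/21, P(r = 6 | data) = 2/7, P(r = 7 | data) = 1/6.
The predictive probability is P(green next | data) = (7/8)(1/6) + (1/2)(8/21) + (1/4)(2/7) + (1/8)(1/6) = 3/7.

0.4286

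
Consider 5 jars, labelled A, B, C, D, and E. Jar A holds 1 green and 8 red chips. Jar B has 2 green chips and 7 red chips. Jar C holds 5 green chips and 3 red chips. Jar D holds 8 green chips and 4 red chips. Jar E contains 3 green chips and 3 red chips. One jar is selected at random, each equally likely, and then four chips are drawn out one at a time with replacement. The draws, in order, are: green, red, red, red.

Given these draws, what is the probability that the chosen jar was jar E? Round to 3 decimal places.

0.206

Under each hypothesis, the probability of the observed sequence is: P(data | jar A) = (1/9)(8/9)(8/9)(8/9) = 0.078037; P(data | jar B) = (2/9)(7/9)(7/9)(7/9) = 0.10456; P(data | jar C) = (5/8)(3/8)(3/8)(3/8) = 0.032959; P(data | jar D) = (8/12)(4/12)(4/12)(4/12) = 0.024691; P(data | jar E) = (3/6)(3/6)(3/6)(3/6) = 0.0625.
Weighting by the prior gives 1/5 · 0.078037 = 0.015607, 1/5 · 0.10456 = 0.020911, 1/5 · 0.032959 = 0.0065918, 1/5 · 0.024691 = 0.0049383, 1/5 · 0.0625 = 0.0125; summing to 0.060549.
By Bayes' rule, P(jar E | data) = (0.0125) / (0.060549) = 0.20644.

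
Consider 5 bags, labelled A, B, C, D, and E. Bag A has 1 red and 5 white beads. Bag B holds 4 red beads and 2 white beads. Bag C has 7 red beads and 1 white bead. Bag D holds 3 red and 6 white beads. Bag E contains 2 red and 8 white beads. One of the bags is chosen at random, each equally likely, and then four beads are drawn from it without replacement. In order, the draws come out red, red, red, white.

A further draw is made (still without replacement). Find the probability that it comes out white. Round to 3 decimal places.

Compute the likelihood of the observed sequence for each case: P(data | bag A) = (1/6)(0/5) = 0; P(data | bag B) = (4/6)(3/5)(2/4)(2/3) = 0.13333; P(data | bag C) = (7/8)(6/7)(5/6)(1/5) = 0.125; P(data | bag D) = (3/9)(2/8)(1/7)(6/6) = 0.011905; P(data | bag E) = (2/10)(1/9)(0/8) = 0.
Weighting by the prior gives 1/5 · 0 = 0, 1/5 · 0.13333 = 0.026667, 1/5 · 0.125 = 0.025, 1/5 · 0.011905 = 0.002381, 1/5 · 0 = 0; these sum to 0.054048.
Normalising, the posterior is P(bag A | data) = 0, P(bag B | data) = 0.49339, P(bag C | data) = 0.46256, P(bag D | data) = 0.044053, P(bag E | data) = 0.
So P(white next | data) = Σ P(white next | H) P(H | data) = (1/2)(0.49339) + (0)(0.46256) + (1)(0.044053) = 0.29075.

0.291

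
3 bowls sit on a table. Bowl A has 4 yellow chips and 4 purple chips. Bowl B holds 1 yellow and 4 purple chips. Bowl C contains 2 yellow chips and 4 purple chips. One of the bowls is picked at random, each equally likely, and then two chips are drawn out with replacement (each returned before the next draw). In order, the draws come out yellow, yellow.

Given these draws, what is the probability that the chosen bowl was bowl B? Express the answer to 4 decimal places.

Under each hypothesis, the probability of the observed sequence is: P(data | bowl A) = (4/8)(4/8) = 0.25; P(data | bowl B) = (1/5)(1/5) = 0.04; P(data | bowl C) = (2/6)(2/6) = 0.11111.
The prior-weighted likelihoods are 1/3 · 0.25 = 0.083333, 1/3 · 0.04 = 0.013333, 1/3 · 0.11111 = 0.037037; with total 0.1337.
So P(bowl B | data) = (0.013333) / (0.1337) = 0.099723.

0.0997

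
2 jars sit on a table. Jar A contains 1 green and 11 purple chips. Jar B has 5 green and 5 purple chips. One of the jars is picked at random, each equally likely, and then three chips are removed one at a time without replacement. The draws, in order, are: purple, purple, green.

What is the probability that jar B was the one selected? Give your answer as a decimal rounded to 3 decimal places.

Compute the likelihood of the observed sequence for each case: P(data | jar A) = (11/12)(10/11)(1/10) = 1/12; P(data | jar B) = (5/10)(4/9)(5/8) = 5/36.
Weighting by the prior gives 1/2 · 1/12 = 1/24, 1/2 · 5/36 = 5/72; summing to 1/9.
By Bayes' rule, P(jar B | data) = (5/72) / (1/9) = 5/8.

0.625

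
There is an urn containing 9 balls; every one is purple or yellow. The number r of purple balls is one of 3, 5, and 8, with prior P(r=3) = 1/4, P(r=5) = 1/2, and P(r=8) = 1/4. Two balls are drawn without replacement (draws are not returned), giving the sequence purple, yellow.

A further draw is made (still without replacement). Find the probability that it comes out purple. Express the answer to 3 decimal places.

For each hypothesis, P(data | H) works out to: P(data | r = 3) = (3/9)(6/8) = 1/4; P(data | r = 5) = (5/9)(4/8) = 5/18; P(data | r = 8) = (8/9)(1/8) = 1/9.
Multiplying each by its prior: 1/4 · 1/4 = 1/16, 1/2 · 5/18 = 5/36, 1/4 · 1/9 = 1/36; with total 11/48.
The posterior is then P(r = 3 | data) = 3/11, P(r = 5 | data) = 20/33, P(r = 8 | data) = 4/33.
Averaging over the posterior, P(purple next | data) = (2/7)(3/11) + (4/7)(20/33) + (1)(4/33) = 6/11.

0.545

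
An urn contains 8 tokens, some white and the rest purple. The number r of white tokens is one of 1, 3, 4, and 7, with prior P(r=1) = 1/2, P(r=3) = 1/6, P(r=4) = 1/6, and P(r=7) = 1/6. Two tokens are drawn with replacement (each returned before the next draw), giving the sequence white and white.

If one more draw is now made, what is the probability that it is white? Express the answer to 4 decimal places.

0.7094

Under each hypothesis, the probability of the observed sequence is: P(data | r = 1) = (1/8)(1/8) = 1/64; P(data | r = 3) = (3/8)(3/8) = 9/64; P(data | r = 4) = (4/8)(4/8) = 1/4; P(data | r = 7) = (7/8)(7/8) = 49/64.
The prior-weighted likelihoods are 1/2 · 1/64 = 1/128, 1/6 · 9/64 = 3/128, 1/6 · 1/4 = 1/24, 1/6 · 49/64 = 49/384; summing to 77/384.
Dividing through by the total gives posterior P(r = 1 | data) = 3/77, P(r = 3 | data) = 9/77, P(r = 4 | data) = 16/77, P(r = 7 | data) = 7/11.
So P(white next | data) = Σ P(white next | H) P(H | data) = (1/8)(3/77) + (3/8)(9/77) + (1/2)(16/77) + (7/8)(7/11) = 437/616.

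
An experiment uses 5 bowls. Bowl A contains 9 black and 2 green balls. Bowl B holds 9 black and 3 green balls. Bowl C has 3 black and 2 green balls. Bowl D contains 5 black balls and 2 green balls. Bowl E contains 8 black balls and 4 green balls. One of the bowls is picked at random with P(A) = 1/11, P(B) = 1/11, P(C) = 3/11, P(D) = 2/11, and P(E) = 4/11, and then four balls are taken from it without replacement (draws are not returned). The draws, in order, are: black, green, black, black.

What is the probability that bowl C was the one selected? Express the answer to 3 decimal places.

The likelihood of the observed sequence under each hypothesis: P(data | bowl A) = (9/11)(2/10)(8/9)(7/8) = 0.12727; P(data | bowl B) = (9/12)(3/11)(8/10)(7/9) = 0.12727; P(data | bowl C) = (3/5)(2/4)(2/3)(1/2) = 0.1; P(data | bowl D) = (5/7)(2/6)(4/5)(3/4) = 0.14286; P(data | bowl E) = (8/12)(4/11)(7/10)(6/9) = 0.11313.
The prior-weighted likelihoods are 1/11 · 0.12727 = 0.01157, 1/11 · 0.12727 = 0.01157, 3/11 · 0.1 = 0.027273, 2/11 · 0.14286 = 0.025974, 4/11 · 0.11313 = 0.041139; these sum to 0.11753.
So P(bowl C | data) = (0.027273) / (0.11753) = 0.23206.

0.232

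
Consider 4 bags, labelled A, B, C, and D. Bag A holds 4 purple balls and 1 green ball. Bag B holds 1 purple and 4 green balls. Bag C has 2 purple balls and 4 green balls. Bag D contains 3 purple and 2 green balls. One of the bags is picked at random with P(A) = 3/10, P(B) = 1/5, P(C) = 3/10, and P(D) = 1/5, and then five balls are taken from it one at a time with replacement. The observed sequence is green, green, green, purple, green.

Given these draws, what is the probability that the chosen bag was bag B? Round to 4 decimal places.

0.4138

Under each hypothesis, the probability of the observed sequence is: P(data | bag A) = (1/5)(1/5)(1/5)(4/5)(1/5) = 0.00128; P(data | bag B) = (4/5)(4/5)(4/5)(1/5)(4/5) = 0.08192; P(data | bag C) = (4/6)(4/6)(4/6)(2/6)(4/6) = 0.065844; P(data | bag D) = (2/5)(2/5)(2/5)(3/5)(2/5) = 0.01536.
Multiplying each by its prior: 3/10 · 0.00128 = 0.000384, 1/5 · 0.08192 = 0.016384, 3/10 · 0.065844 = 0.019753, 1/5 · 0.01536 = 0.003072; with total 0.039593.
By Bayes' rule, P(bag B | data) = (0.016384) / (0.039593) = 0.41381.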